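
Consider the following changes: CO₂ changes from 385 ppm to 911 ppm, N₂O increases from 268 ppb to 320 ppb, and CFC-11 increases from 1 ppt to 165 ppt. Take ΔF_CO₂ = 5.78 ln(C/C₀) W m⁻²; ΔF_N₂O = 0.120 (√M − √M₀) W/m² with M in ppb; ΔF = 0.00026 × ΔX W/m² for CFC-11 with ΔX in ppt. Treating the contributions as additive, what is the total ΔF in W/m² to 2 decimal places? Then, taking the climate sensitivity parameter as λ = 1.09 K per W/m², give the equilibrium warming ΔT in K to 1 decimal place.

ΔF = 5.20 W/m²; ΔT = 5.7 K

CO₂: 5.78 × ln(911/385) = 5.78 × ln(2.36623) = 5.78 × 0.86130 = 4.9783 W/m².
N₂O: 0.120 × (√320 − √268) = 0.120 × (17.8885 − 16.3707) = 0.120 × 1.5178 = 0.1821 W/m².
CFC-11: ΔF = 0.00026 × (165 − 1) = 0.00026 × 164 = 0.0426 W/m².
Total ΔF = 4.9783 + 0.1821 + 0.0426 = 5.2030 W/m².
ΔT = λ ΔF = 1.09 × 5.20 = 5.6680 K.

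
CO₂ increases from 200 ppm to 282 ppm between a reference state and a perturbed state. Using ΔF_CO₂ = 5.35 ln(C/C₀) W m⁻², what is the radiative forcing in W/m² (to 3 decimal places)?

ΔF = 1.838 W/m²

CO₂: 5.35 × ln(282/200) = 5.35 × ln(1.41000) = 5.35 × 0.34359 = 1.8382 W/m².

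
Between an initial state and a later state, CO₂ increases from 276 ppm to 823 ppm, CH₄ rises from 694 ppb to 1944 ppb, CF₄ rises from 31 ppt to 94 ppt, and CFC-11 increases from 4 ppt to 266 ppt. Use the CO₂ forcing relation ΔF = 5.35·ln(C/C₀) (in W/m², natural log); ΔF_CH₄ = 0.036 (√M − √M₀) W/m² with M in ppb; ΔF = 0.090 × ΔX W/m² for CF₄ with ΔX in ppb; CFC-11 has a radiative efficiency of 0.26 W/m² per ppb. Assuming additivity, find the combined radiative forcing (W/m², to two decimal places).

CO₂: 5.35 × ln(823/276) = 5.35 × ln(2.98188) = 5.35 × 1.09255 = 5.8451 W/m².
CH₄: 0.036 × (√1944 − √694) = 0.036 × (44.0908 − 26.3439) = 0.036 × 17.7469 = 0.6389 W/m².
CF₄: Δ = 94 − 31 = 63 ppt = 0.063 ppb; ΔF = 0.090 × 0.063 = 0.0057 W/m².
CFC-11: Δ = 266 − 4 = 262 ppt = 0.262 ppb; ΔF = 0.26 × 0.262 = 0.0681 W/m².
Total ΔF = 5.8451 + 0.6389 + 0.0057 + 0.0681 = 6.5578 W/m².

ΔF = 6.56 W/m²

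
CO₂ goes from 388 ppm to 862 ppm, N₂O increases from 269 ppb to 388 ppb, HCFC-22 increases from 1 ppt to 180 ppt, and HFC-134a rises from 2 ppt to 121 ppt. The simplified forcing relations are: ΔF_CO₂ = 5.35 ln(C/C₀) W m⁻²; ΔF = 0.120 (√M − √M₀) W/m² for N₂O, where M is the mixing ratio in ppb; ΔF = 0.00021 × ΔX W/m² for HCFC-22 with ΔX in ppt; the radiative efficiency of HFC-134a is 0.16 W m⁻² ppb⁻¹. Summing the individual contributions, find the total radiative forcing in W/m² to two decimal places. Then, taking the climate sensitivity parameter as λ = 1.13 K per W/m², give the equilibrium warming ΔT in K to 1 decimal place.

ΔF = 4.72 W/m²; ΔT = 5.3 K

CO₂: 5.35 × ln(862/388) = 5.35 × ln(2.22165) = 5.35 × 0.79825 = 4.2706 W/m².
N₂O: 0.120 × (√388 − √269) = 0.120 × (19.6977 − 16.4012) = 0.120 × 3.2965 = 0.3956 W/m².
HCFC-22: ΔF = 0.00021 × (180 − 1) = 0.00021 × 179 = 0.0376 W/m².
HFC-134a: Δ = 121 − 2 = 119 ppt = 0.119 ppb; ΔF = 0.16 × 0.119 = 0.0190 W/m².
Total ΔF = 4.2706 + 0.3956 + 0.0376 + 0.0190 = 4.7228 W/m².
ΔT = λ ΔF = 1.13 × 4.72 = 5.3336 K.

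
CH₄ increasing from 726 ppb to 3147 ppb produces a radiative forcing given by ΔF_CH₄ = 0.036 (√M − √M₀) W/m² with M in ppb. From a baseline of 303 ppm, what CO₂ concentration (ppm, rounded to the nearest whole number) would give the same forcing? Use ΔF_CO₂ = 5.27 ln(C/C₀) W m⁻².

C ≈ 370 ppm

CH₄ forcing: 0.036 × (√3147 − √726) = 0.036 × (56.0981 − 26.9444) = 0.036 × 29.1537 = 1.04953 W/m².
Set 5.27 ln(C/303) = 1.04953: ln(C/303) = 1.04953/5.27 = 0.19915, so C = 303 × e^0.19915 = 303 × 1.22037 = 369.77 ppm.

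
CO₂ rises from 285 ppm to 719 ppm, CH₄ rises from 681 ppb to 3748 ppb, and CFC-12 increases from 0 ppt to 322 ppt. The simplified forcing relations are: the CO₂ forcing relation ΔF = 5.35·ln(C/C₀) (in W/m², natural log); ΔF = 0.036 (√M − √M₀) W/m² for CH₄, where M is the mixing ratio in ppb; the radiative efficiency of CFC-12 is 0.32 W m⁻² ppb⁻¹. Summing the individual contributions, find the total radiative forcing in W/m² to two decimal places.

CO₂: 5.35 × ln(719/285) = 5.35 × ln(2.52281) = 5.35 × 0.92537 = 4.9507 W/m².
CH₄: 0.036 × (√3748 − √681) = 0.036 × (61.2209 − 26.0960) = 0.036 × 35.1249 = 1.2645 W/m².
CFC-12: Δ = 322 − 0 = 322 ppt = 0.322 ppb; ΔF = 0.32 × 0.322 = 0.1030 W/m².
Total ΔF = 4.9507 + 1.2645 + 0.1030 = 6.3182 W/m².

ΔF = 6.32 W/m²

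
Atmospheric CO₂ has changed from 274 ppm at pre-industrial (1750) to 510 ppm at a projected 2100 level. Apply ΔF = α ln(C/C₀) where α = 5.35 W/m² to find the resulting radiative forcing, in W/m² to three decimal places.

ΔF = 3.324 W/m²

CO₂ absorption bands are partially saturated, so forcing scales with the logarithm of the concentration ratio.
CO₂: 5.35 × ln(510/274) = 5.35 × ln(1.86131) = 5.35 × 0.62128 = 3.3238 W/m².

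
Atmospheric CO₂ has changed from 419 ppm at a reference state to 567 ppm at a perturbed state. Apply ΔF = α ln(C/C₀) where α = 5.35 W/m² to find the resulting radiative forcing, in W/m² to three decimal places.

ΔF = 1.618 W/m²

CO₂ absorption bands are partially saturated, so forcing scales with the logarithm of the concentration ratio.
CO₂: 5.35 × ln(567/419) = 5.35 × ln(1.35322) = 5.35 × 0.30249 = 1.6183 W/m².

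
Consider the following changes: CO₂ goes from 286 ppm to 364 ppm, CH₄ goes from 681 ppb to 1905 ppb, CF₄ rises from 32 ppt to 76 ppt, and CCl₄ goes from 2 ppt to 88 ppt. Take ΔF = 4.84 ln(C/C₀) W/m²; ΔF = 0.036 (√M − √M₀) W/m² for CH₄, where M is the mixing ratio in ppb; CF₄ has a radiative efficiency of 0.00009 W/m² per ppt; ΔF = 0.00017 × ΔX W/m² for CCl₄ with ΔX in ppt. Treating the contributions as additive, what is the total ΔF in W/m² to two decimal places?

CO₂: 4.84 × ln(364/286) = 4.84 × ln(1.27273) = 4.84 × 0.24116 = 1.1672 W/m².
CH₄: 0.036 × (√1905 − √681) = 0.036 × (43.6463 − 26.0960) = 0.036 × 17.5503 = 0.6318 W/m².
CF₄: ΔF = 0.00009 × (76 − 32) = 0.00009 × 44 = 0.0040 W/m².
CCl₄: ΔF = 0.00017 × (88 − 2) = 0.00017 × 86 = 0.0146 W/m².
Total ΔF = 1.1672 + 0.6318 + 0.0040 + 0.0146 = 1.8176 W/m².

ΔF = 1.82 W/m²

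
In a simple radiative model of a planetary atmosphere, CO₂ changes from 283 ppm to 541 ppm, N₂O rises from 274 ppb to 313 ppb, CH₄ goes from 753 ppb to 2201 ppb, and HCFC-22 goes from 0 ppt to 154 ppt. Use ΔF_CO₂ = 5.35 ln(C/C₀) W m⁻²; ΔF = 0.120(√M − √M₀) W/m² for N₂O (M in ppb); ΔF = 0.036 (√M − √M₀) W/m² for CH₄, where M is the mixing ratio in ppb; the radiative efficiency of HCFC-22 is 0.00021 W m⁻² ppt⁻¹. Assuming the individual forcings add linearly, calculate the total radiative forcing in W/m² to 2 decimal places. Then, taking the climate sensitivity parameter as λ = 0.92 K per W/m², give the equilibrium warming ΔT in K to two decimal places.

CO₂: 5.35 × ln(541/283) = 5.35 × ln(1.91166) = 5.35 × 0.64797 = 3.4666 W/m².
N₂O: 0.120 × (√313 − √274) = 0.120 × (17.6918 − 16.5529) = 0.120 × 1.1389 = 0.1367 W/m².
CH₄: 0.036 × (√2201 − √753) = 0.036 × (46.9148 − 27.4408) = 0.036 × 19.4740 = 0.7011 W/m².
HCFC-22: ΔF = 0.00021 × (154 − 0) = 0.00021 × 154 = 0.0323 W/m².
Total ΔF = 3.4666 + 0.1367 + 0.7011 + 0.0323 = 4.3367 W/m².
ΔT = λ ΔF = 0.92 × 4.34 = 3.9928 K.

ΔF = 4.34 W/m²; ΔT = 3.99 K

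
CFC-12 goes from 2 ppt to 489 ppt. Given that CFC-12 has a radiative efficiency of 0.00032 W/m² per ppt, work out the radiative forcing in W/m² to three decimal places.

ΔF = 0.156 W/m²

CFC-12: ΔF = 0.00032 × (489 − 2) = 0.00032 × 487 = 0.1558 W/m².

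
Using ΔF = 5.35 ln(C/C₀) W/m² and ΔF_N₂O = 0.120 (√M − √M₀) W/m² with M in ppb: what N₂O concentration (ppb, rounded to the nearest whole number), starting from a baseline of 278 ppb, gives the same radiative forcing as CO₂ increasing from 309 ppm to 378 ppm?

M ≈ 658 ppb

CO₂ forcing: 5.35 × ln(378/309) = 5.35 × 0.201553 = 1.07831 W/m².
Set 0.120(√M − √278) = 1.07831: √M = 1.07831/0.120 + √278 = 8.9859 + 16.6733 = 25.6592.
M = (25.6592)² = 658.39 ppb.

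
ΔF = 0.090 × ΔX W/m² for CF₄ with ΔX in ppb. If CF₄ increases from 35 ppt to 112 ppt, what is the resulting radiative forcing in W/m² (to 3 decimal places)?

CF₄: Δ = 112 − 35 = 77 ppt = 0.077 ppb; ΔF = 0.090 × 0.077 = 0.0069 W/m².

ΔF = 0.007 W/m²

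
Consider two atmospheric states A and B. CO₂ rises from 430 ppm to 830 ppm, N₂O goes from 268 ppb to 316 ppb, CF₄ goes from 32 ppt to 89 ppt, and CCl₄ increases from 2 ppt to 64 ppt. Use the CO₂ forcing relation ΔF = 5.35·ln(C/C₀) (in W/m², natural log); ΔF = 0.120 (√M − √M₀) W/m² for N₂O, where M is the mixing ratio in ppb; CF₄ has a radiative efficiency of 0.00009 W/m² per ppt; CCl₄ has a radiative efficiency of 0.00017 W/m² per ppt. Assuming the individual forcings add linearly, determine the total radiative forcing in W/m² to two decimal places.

ΔF = 3.70 W/m²

CO₂: 5.35 × ln(830/430) = 5.35 × ln(1.93023) = 5.35 × 0.65764 = 3.5184 W/m².
N₂O: 0.120 × (√316 − √268) = 0.120 × (17.7764 − 16.3707) = 0.120 × 1.4057 = 0.1687 W/m².
CF₄: ΔF = 0.00009 × (89 − 32) = 0.00009 × 57 = 0.0051 W/m².
CCl₄: ΔF = 0.00017 × (64 − 2) = 0.00017 × 62 = 0.0105 W/m².
Total ΔF = 3.5184 + 0.1687 + 0.0051 + 0.0105 = 3.7027 W/m².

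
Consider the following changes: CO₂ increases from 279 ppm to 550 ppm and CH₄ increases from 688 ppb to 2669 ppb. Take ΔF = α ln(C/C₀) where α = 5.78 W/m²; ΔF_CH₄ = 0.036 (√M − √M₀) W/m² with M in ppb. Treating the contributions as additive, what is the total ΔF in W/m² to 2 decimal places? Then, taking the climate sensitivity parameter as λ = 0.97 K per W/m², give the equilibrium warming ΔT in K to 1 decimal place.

ΔF = 4.84 W/m²; ΔT = 4.7 K

CO₂: 5.78 × ln(550/279) = 5.78 × ln(1.97133) = 5.78 × 0.67871 = 3.9229 W/m².
CH₄: 0.036 × (√2669 − √688) = 0.036 × (51.6624 − 26.2298) = 0.036 × 25.4326 = 0.9156 W/m².
Total ΔF = 3.9229 + 0.9156 = 4.8385 W/m².
ΔT = λ ΔF = 0.97 × 4.84 = 4.6948 K.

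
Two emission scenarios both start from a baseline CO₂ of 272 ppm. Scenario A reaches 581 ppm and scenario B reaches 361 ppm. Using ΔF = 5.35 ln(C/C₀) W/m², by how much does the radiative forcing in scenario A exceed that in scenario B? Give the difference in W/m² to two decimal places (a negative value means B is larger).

ΔF_A = 5.35 ln(581/272) = 5.35 × 0.75895 = 4.0604 W/m².
ΔF_B = 5.35 ln(361/272) = 5.35 × 0.28308 = 1.5145 W/m².
Difference: 4.0604 − 1.5145 = 2.5459 W/m².
(Equivalently, ΔF_A − ΔF_B = 5.35 ln(581/361) = 5.35 × 0.47587 = 2.5459 W/m².)

ΔF_A − ΔF_B = 2.55 W/m²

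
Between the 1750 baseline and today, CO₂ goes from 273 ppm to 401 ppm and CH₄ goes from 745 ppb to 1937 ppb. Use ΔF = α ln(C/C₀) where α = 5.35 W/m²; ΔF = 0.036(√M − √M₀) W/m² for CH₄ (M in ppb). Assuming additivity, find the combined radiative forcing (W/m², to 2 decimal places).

ΔF = 2.66 W/m²

CO₂: 5.35 × ln(401/273) = 5.35 × ln(1.46886) = 5.35 × 0.38449 = 2.0570 W/m².
CH₄: 0.036 × (√1937 − √745) = 0.036 × (44.0114 − 27.2947) = 0.036 × 16.7167 = 0.6018 W/m².
Total ΔF = 2.0570 + 0.6018 = 2.6588 W/m².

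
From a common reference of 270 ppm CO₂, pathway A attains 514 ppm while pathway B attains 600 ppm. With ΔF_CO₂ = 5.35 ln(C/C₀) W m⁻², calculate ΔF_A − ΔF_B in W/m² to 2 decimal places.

ΔF_A − ΔF_B = -0.83 W/m²

ΔF_A = 5.35 ln(514/270) = 5.35 × 0.64380 = 3.4443 W/m².
ΔF_B = 5.35 ln(600/270) = 5.35 × 0.79851 = 4.2720 W/m².
Difference: 3.4443 − 4.2720 = -0.8277 W/m².
(Equivalently, ΔF_A − ΔF_B = 5.35 ln(514/600) = 5.35 × -0.15471 = -0.8277 W/m².)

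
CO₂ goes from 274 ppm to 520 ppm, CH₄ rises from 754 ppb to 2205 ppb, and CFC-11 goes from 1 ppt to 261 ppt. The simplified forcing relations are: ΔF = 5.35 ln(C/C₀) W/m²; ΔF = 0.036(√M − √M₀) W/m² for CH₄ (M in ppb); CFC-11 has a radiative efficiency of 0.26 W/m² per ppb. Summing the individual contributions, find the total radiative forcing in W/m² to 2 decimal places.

ΔF = 4.20 W/m²

CO₂: 5.35 × ln(520/274) = 5.35 × ln(1.89781) = 5.35 × 0.64070 = 3.4277 W/m².
CH₄: 0.036 × (√2205 − √754) = 0.036 × (46.9574 − 27.4591) = 0.036 × 19.4983 = 0.7019 W/m².
CFC-11: Δ = 261 − 1 = 260 ppt = 0.260 ppb; ΔF = 0.26 × 0.260 = 0.0676 W/m².
Total ΔF = 3.4277 + 0.7019 + 0.0676 = 4.1972 W/m².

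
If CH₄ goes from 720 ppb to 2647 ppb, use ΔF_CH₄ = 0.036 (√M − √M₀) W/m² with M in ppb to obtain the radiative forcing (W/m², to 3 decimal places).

ΔF = 0.886 W/m²

CH₄: 0.036 × (√2647 − √720) = 0.036 × (51.4490 − 26.8328) = 0.036 × 24.6162 = 0.8862 W/m².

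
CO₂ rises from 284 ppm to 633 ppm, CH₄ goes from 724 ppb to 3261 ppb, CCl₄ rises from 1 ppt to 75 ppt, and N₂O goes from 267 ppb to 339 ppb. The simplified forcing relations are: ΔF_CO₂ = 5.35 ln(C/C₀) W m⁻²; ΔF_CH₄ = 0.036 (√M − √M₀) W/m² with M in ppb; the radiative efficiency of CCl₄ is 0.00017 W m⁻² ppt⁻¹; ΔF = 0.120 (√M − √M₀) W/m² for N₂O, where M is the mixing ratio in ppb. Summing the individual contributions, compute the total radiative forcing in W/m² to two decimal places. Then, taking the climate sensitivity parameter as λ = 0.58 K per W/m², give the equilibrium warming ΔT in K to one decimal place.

ΔF = 5.64 W/m²; ΔT = 3.3 K

CO₂: 5.35 × ln(633/284) = 5.35 × ln(2.22887) = 5.35 × 0.80149 = 4.2880 W/m².
CH₄: 0.036 × (√3261 − √724) = 0.036 × (57.1052 − 26.9072) = 0.036 × 30.1980 = 1.0871 W/m².
CCl₄: ΔF = 0.00017 × (75 − 1) = 0.00017 × 74 = 0.0126 W/m².
N₂O: 0.120 × (√339 − √267) = 0.120 × (18.4120 − 16.3401) = 0.120 × 2.0719 = 0.2486 W/m².
Total ΔF = 4.2880 + 1.0871 + 0.0126 + 0.2486 = 5.6363 W/m².
ΔT = λ ΔF = 0.58 × 5.64 = 3.2712 K.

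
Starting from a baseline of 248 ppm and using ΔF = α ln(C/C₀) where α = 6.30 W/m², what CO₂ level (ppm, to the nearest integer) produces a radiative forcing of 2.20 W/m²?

Set 6.30 ln(C/248) = 2.20, so ln(C/248) = 2.20/6.30 = 0.34921.
Then C/248 = e^0.34921 = 1.41795, giving C = 248 × 1.41795 = 351.65 ppm.

C ≈ 352 ppm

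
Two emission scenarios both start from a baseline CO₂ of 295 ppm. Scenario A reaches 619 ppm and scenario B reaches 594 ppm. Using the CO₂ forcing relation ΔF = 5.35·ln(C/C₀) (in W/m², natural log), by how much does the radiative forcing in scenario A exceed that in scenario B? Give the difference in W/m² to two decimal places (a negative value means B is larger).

ΔF_A = 5.35 ln(619/295) = 5.35 × 0.74113 = 3.9650 W/m².
ΔF_B = 5.35 ln(594/295) = 5.35 × 0.69990 = 3.7445 W/m².
Difference: 3.9650 − 3.7445 = 0.2205 W/m².

ΔF_A − ΔF_B = 0.22 W/m²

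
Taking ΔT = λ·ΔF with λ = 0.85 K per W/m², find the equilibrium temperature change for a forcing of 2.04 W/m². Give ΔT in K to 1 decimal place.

ΔT = 1.7 K

ΔT = λ ΔF = 0.85 × 2.04 = 1.7340 K.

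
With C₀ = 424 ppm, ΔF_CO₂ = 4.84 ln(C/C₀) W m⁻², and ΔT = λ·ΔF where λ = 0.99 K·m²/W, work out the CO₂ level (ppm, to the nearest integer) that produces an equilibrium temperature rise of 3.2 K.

Required forcing: ΔF = ΔT/λ = 3.2/0.99 = 3.2323 W/m².
Then ln(C/424) = ΔF/4.84 = 3.2323/4.84 = 0.66783.
So C = 424 × e^0.66783 = 424 × 1.95000 = 826.80 ppm.

C ≈ 827 ppm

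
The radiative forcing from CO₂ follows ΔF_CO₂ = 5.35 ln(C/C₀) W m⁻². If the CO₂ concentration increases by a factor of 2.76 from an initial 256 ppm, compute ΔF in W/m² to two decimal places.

ΔF = 5.43 W/m²

ΔF = 5.35 × ln(2.76) = 5.35 × 1.01523 = 5.4315 W/m².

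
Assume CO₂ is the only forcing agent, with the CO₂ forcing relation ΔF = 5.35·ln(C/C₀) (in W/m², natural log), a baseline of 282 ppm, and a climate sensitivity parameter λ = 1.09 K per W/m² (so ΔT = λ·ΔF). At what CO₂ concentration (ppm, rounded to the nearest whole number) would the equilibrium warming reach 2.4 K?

Required forcing: ΔF = ΔT/λ = 2.4/1.09 = 2.2018 W/m².
Then ln(C/282) = ΔF/5.35 = 2.2018/5.35 = 0.41155.
So C = 282 × e^0.41155 = 282 × 1.50916 = 425.58 ppm.

C ≈ 426 ppm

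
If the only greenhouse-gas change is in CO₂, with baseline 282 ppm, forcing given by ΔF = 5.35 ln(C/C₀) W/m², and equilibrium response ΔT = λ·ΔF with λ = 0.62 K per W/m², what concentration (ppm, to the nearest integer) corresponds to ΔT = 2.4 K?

Required forcing: ΔF = ΔT/λ = 2.4/0.62 = 3.8710 W/m².
Then ln(C/282) = ΔF/5.35 = 3.8710/5.35 = 0.72355.
So C = 282 × e^0.72355 = 282 × 2.06174 = 581.41 ppm.

C ≈ 581 ppm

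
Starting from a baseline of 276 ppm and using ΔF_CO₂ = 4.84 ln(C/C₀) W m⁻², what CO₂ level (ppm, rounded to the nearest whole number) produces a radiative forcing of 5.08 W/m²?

Set 4.84 ln(C/276) = 5.08, so ln(C/276) = 5.08/4.84 = 1.04959.
Then C/276 = e^1.04959 = 2.85648, giving C = 276 × 2.85648 = 788.39 ppm.

C ≈ 788 ppm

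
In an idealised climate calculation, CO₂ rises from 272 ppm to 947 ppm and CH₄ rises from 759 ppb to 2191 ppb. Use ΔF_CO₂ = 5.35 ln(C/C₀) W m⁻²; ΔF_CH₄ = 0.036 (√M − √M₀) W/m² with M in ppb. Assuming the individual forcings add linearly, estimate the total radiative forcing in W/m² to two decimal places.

CO₂: 5.35 × ln(947/272) = 5.35 × ln(3.48162) = 5.35 × 1.24750 = 6.6741 W/m².
CH₄: 0.036 × (√2191 − √759) = 0.036 × (46.8081 − 27.5500) = 0.036 × 19.2581 = 0.6933 W/m².
Total ΔF = 6.6741 + 0.6933 = 7.3674 W/m².

ΔF = 7.37 W/m²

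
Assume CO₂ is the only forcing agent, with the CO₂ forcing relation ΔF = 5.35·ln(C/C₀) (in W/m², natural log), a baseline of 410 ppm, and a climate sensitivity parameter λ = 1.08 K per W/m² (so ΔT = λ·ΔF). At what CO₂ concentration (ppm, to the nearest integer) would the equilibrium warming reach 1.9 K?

Required forcing: ΔF = ΔT/λ = 1.9/1.08 = 1.7593 W/m².
Then ln(C/410) = ΔF/5.35 = 1.7593/5.35 = 0.32884.
So C = 410 × e^0.32884 = 410 × 1.38936 = 569.64 ppm.

C ≈ 570 ppm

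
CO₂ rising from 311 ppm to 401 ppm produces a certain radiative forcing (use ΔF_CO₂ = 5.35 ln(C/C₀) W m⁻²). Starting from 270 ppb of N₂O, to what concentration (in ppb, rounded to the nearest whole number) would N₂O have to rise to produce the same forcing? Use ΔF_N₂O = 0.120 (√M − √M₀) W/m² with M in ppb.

M ≈ 771 ppb

CO₂ forcing: 5.35 × ln(401/311) = 5.35 × 0.254169 = 1.35980 W/m².
Set 0.120(√M − √270) = 1.35980: √M = 1.35980/0.120 + √270 = 11.3317 + 16.4317 = 27.7634.
M = (27.7634)² = 770.81 ppb.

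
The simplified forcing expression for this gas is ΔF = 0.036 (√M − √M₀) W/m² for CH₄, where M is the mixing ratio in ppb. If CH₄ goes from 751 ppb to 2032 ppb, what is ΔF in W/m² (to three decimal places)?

CH₄: 0.036 × (√2032 − √751) = 0.036 × (45.0777 − 27.4044) = 0.036 × 17.6733 = 0.6362 W/m².

ΔF = 0.636 W/m²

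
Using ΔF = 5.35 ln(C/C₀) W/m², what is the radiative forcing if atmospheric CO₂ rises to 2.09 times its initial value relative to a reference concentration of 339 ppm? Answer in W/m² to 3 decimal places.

ΔF = 5.35 × ln(2.09) = 5.35 × 0.73716 = 3.9438 W/m².

ΔF = 3.944 W/m²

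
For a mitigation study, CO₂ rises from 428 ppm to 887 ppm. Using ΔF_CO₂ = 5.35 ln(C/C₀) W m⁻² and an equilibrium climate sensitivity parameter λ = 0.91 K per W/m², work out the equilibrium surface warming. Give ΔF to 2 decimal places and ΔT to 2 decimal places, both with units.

ΔF = 3.90 W/m²; ΔT = 3.55 K

CO₂: 5.35 × ln(887/428) = 5.35 × ln(2.07243) = 5.35 × 0.72872 = 3.8987 W/m².
ΔT = λ ΔF = 0.91 × 3.90 = 3.5490 K.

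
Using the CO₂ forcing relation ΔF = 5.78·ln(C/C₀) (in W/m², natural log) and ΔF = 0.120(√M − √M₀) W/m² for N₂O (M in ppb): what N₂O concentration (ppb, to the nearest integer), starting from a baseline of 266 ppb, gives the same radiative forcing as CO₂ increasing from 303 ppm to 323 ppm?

M ≈ 376 ppb

CO₂ forcing: 5.78 × ln(323/303) = 5.78 × 0.063920 = 0.36946 W/m².
Set 0.120(√M − √266) = 0.36946: √M = 0.36946/0.120 + √266 = 3.0788 + 16.3095 = 19.3883.
M = (19.3883)² = 375.91 ppb.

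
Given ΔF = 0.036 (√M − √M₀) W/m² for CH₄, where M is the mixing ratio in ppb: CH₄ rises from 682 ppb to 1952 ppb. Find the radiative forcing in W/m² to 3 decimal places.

ΔF = 0.650 W/m²

CH₄: 0.036 × (√1952 − √682) = 0.036 × (44.1814 − 26.1151) = 0.036 × 18.0663 = 0.6504 W/m².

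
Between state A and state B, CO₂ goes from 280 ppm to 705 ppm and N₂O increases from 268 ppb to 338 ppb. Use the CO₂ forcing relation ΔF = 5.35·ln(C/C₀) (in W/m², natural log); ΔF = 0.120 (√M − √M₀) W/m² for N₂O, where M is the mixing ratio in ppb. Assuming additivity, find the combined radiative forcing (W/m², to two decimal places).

CO₂: 5.35 × ln(705/280) = 5.35 × ln(2.51786) = 5.35 × 0.92341 = 4.9402 W/m².
N₂O: 0.120 × (√338 − √268) = 0.120 × (18.3848 − 16.3707) = 0.120 × 2.0141 = 0.2417 W/m².
Total ΔF = 4.9402 + 0.2417 = 5.1819 W/m².

ΔF = 5.18 W/m²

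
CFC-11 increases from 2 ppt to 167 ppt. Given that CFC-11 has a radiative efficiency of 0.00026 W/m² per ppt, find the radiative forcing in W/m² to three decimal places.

ΔF = 0.043 W/m²

CFC-11: ΔF = 0.00026 × (167 − 2) = 0.00026 × 165 = 0.0429 W/m².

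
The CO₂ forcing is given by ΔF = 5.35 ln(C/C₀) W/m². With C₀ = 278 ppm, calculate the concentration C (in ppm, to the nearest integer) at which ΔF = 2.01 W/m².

Set 5.35 ln(C/278) = 2.01, so ln(C/278) = 2.01/5.35 = 0.37570.
Then C/278 = e^0.37570 = 1.45601, giving C = 278 × 1.45601 = 404.77 ppm.

C ≈ 405 ppm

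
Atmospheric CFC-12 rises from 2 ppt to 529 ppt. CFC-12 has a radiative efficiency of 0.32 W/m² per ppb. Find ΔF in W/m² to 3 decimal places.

ΔF = 0.169 W/m²

CFC-12: Δ = 529 − 2 = 527 ppt = 0.527 ppb; ΔF = 0.32 × 0.527 = 0.1686 W/m².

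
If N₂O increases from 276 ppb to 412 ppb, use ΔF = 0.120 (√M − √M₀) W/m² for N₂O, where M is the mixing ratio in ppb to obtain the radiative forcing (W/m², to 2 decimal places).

ΔF = 0.44 W/m²

N₂O: 0.120 × (√412 − √276) = 0.120 × (20.2978 − 16.6132) = 0.120 × 3.6846 = 0.4422 W/m².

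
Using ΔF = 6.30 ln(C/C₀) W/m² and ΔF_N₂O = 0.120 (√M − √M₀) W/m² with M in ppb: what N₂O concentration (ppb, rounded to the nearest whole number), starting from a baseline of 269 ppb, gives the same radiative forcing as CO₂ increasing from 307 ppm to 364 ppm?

CO₂ forcing: 6.30 × ln(364/307) = 6.30 × 0.170306 = 1.07293 W/m².
Set 0.120(√M − √269) = 1.07293: √M = 1.07293/0.120 + √269 = 8.9411 + 16.4012 = 25.3423.
M = (25.3423)² = 642.23 ppb.

M ≈ 642 ppb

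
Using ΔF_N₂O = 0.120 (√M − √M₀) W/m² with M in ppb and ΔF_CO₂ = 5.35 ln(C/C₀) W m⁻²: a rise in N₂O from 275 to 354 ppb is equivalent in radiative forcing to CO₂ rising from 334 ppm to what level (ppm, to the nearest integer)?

C ≈ 351 ppm

N₂O forcing: 0.120 × (√354 − √275) = 0.120 × (18.8149 − 16.5831) = 0.120 × 2.2318 = 0.26782 W/m².
Set 5.35 ln(C/334) = 0.26782: ln(C/334) = 0.26782/5.35 = 0.05006, so C = 334 × e^0.05006 = 334 × 1.05133 = 351.14 ppm.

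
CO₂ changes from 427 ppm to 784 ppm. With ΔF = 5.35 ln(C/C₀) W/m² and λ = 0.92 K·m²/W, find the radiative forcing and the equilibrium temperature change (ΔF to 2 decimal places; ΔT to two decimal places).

CO₂: 5.35 × ln(784/427) = 5.35 × ln(1.83607) = 5.35 × 0.60763 = 3.2508 W/m².
ΔT = λ ΔF = 0.92 × 3.25 = 2.9900 K.

ΔF = 3.25 W/m²; ΔT = 2.99 K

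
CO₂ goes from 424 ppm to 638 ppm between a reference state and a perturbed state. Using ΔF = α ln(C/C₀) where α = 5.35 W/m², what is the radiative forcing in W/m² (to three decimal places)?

CO₂: 5.35 × ln(638/424) = 5.35 × ln(1.50472) = 5.35 × 0.40861 = 2.1861 W/m².

ΔF = 2.186 W/m²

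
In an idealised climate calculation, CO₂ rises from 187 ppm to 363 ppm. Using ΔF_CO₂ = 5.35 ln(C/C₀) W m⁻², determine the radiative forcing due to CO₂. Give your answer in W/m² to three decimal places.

CO₂ absorption bands are partially saturated, so forcing scales with the logarithm of the concentration ratio.
CO₂: 5.35 × ln(363/187) = 5.35 × ln(1.94118) = 5.35 × 0.66330 = 3.5487 W/m².

ΔF = 3.549 W/m²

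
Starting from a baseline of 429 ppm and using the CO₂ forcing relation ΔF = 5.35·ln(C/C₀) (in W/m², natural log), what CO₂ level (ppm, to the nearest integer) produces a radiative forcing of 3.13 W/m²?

Set 5.35 ln(C/429) = 3.13, so ln(C/429) = 3.13/5.35 = 0.58505.
Then C/429 = e^0.58505 = 1.79508, giving C = 429 × 1.79508 = 770.09 ppm.

C ≈ 770 ppm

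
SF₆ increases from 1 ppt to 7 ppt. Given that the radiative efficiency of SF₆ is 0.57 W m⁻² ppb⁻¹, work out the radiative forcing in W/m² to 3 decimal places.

SF₆: Δ = 7 − 1 = 6 ppt = 0.006 ppb; ΔF = 0.57 × 0.006 = 0.0034 W/m².

ΔF = 0.003 W/m²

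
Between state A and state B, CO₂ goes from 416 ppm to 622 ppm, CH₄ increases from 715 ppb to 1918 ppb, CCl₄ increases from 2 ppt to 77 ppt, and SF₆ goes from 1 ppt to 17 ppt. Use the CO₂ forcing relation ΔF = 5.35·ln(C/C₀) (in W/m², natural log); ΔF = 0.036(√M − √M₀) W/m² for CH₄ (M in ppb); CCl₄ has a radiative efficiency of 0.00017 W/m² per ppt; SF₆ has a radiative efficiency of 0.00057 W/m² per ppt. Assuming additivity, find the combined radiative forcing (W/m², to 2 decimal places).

CO₂: 5.35 × ln(622/416) = 5.35 × ln(1.49519) = 5.35 × 0.40225 = 2.1520 W/m².
CH₄: 0.036 × (√1918 − √715) = 0.036 × (43.7950 − 26.7395) = 0.036 × 17.0555 = 0.6140 W/m².
CCl₄: ΔF = 0.00017 × (77 − 2) = 0.00017 × 75 = 0.0128 W/m².
SF₆: ΔF = 0.00057 × (17 − 1) = 0.00057 × 16 = 0.0091 W/m².
Total ΔF = 2.1520 + 0.6140 + 0.0128 + 0.0091 = 2.7879 W/m².

ΔF = 2.79 W/m²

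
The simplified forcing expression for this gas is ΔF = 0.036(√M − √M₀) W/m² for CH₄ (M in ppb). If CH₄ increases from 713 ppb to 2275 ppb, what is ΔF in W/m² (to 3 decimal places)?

CH₄: 0.036 × (√2275 − √713) = 0.036 × (47.6970 − 26.7021) = 0.036 × 20.9949 = 0.7558 W/m².

ΔF = 0.756 W/m²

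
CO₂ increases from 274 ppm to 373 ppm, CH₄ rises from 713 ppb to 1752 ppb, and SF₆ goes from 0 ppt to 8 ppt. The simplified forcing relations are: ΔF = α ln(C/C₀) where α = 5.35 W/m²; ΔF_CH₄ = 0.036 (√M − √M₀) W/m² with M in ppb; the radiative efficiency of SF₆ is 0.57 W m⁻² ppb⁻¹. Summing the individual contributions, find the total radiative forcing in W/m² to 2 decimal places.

ΔF = 2.20 W/m²

CO₂: 5.35 × ln(373/274) = 5.35 × ln(1.36131) = 5.35 × 0.30845 = 1.6502 W/m².
CH₄: 0.036 × (√1752 − √713) = 0.036 × (41.8569 − 26.7021) = 0.036 × 15.1548 = 0.5456 W/m².
SF₆: Δ = 8 − 0 = 8 ppt = 0.008 ppb; ΔF = 0.57 × 0.008 = 0.0046 W/m².
Total ΔF = 1.6502 + 0.5456 + 0.0046 = 2.2004 W/m².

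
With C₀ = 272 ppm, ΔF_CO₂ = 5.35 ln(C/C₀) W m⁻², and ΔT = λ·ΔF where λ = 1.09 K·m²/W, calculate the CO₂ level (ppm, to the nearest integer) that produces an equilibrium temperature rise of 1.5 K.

C ≈ 352 ppm

Required forcing: ΔF = ΔT/λ = 1.5/1.09 = 1.3761 W/m².
Then ln(C/272) = ΔF/5.35 = 1.3761/5.35 = 0.25721.
So C = 272 × e^0.25721 = 272 × 1.29332 = 351.78 ppm.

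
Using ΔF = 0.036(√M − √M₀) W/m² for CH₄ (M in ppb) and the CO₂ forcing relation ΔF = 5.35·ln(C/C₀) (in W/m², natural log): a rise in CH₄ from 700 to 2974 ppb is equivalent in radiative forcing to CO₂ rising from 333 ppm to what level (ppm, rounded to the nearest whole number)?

CH₄ forcing: 0.036 × (√2974 − √700) = 0.036 × (54.5344 − 26.4575) = 0.036 × 28.0769 = 1.01077 W/m².
Set 5.35 ln(C/333) = 1.01077: ln(C/333) = 1.01077/5.35 = 0.18893, so C = 333 × e^0.18893 = 333 × 1.20796 = 402.25 ppm.

C ≈ 402 ppm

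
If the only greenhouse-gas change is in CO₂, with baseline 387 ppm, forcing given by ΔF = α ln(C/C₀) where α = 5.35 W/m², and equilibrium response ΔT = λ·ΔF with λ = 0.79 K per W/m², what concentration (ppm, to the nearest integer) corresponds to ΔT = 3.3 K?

C ≈ 845 ppm

Required forcing: ΔF = ΔT/λ = 3.3/0.79 = 4.1772 W/m².
Then ln(C/387) = ΔF/5.35 = 4.1772/5.35 = 0.78079.
So C = 387 × e^0.78079 = 387 × 2.18320 = 844.90 ppm.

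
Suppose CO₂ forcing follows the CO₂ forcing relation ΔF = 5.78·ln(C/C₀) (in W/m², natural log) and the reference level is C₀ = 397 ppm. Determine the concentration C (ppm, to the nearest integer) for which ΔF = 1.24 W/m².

C ≈ 492 ppm

Set 5.78 ln(C/397) = 1.24, so ln(C/397) = 1.24/5.78 = 0.21453.
Then C/397 = e^0.21453 = 1.23928, giving C = 397 × 1.23928 = 491.99 ppm.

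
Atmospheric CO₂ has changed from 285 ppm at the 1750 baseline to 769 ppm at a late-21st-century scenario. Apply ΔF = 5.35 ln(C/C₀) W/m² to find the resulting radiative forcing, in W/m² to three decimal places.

ΔF = 5.310 W/m²

CO₂: 5.35 × ln(769/285) = 5.35 × ln(2.69825) = 5.35 × 0.99260 = 5.3104 W/m².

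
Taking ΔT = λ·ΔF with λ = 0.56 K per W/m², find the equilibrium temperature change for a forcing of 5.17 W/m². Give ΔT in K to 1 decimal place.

ΔT = 2.9 K

ΔT = λ ΔF = 0.56 × 5.17 = 2.8952 K.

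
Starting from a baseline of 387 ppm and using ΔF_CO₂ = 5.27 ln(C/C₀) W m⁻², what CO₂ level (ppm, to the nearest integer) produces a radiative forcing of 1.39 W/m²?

C ≈ 504 ppm

Set 5.27 ln(C/387) = 1.39, so ln(C/387) = 1.39/5.27 = 0.26376.
Then C/387 = e^0.26376 = 1.30182, giving C = 387 × 1.30182 = 503.80 ppm.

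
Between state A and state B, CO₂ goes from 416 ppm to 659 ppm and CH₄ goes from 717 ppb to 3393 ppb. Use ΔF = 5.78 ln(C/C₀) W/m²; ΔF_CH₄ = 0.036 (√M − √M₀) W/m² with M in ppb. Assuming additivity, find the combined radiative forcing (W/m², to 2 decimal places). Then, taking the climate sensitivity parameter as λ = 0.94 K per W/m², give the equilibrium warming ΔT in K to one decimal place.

ΔF = 3.79 W/m²; ΔT = 3.6 K

CO₂: 5.78 × ln(659/416) = 5.78 × ln(1.58413) = 5.78 × 0.46004 = 2.6590 W/m².
CH₄: 0.036 × (√3393 − √717) = 0.036 × (58.2495 − 26.7769) = 0.036 × 31.4726 = 1.1330 W/m².
Total ΔF = 2.6590 + 1.1330 = 3.7920 W/m².
ΔT = λ ΔF = 0.94 × 3.79 = 3.5626 K.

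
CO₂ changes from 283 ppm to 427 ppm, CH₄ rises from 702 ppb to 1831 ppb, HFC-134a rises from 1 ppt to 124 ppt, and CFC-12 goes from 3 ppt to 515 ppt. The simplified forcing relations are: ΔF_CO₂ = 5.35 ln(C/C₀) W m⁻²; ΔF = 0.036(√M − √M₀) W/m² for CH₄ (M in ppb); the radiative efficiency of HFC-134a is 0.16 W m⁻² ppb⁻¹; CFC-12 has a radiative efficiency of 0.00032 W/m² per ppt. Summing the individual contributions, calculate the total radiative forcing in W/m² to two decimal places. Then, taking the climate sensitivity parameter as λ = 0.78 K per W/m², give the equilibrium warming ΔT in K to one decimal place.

CO₂: 5.35 × ln(427/283) = 5.35 × ln(1.50883) = 5.35 × 0.41133 = 2.2006 W/m².
CH₄: 0.036 × (√1831 − √702) = 0.036 × (42.7902 − 26.4953) = 0.036 × 16.2949 = 0.5866 W/m².
HFC-134a: Δ = 124 − 1 = 123 ppt = 0.123 ppb; ΔF = 0.16 × 0.123 = 0.0197 W/m².
CFC-12: ΔF = 0.00032 × (515 − 3) = 0.00032 × 512 = 0.1638 W/m².
Total ΔF = 2.2006 + 0.5866 + 0.0197 + 0.1638 = 2.9707 W/m².
ΔT = λ ΔF = 0.78 × 2.97 = 2.3166 K.

ΔF = 2.97 W/m²; ΔT = 2.3 K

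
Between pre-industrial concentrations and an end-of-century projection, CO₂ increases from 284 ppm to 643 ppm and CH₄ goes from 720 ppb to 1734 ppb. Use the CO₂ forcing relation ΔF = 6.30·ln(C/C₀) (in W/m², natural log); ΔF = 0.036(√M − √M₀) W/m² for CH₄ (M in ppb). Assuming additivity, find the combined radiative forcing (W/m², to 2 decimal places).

CO₂: 6.30 × ln(643/284) = 6.30 × ln(2.26408) = 6.30 × 0.81717 = 5.1482 W/m².
CH₄: 0.036 × (√1734 − √720) = 0.036 × (41.6413 − 26.8328) = 0.036 × 14.8085 = 0.5331 W/m².
Total ΔF = 5.1482 + 0.5331 = 5.6813 W/m².

ΔF = 5.68 W/m²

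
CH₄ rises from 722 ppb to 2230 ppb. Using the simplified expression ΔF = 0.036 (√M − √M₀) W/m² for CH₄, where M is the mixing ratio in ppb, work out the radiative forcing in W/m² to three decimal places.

CH₄: 0.036 × (√2230 − √722) = 0.036 × (47.2229 − 26.8701) = 0.036 × 20.3528 = 0.7327 W/m².

ΔF = 0.733 W/m²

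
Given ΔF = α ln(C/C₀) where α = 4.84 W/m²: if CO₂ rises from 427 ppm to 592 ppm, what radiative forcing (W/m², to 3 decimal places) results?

ΔF = 1.581 W/m²

CO₂ absorption bands are partially saturated, so forcing scales with the logarithm of the concentration ratio.
CO₂: 4.84 × ln(592/427) = 4.84 × ln(1.38642) = 4.84 × 0.32672 = 1.5813 W/m².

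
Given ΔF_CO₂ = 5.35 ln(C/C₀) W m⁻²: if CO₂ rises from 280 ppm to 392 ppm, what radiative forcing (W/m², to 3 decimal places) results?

ΔF = 1.800 W/m²

CO₂: 5.35 × ln(392/280) = 5.35 × ln(1.40000) = 5.35 × 0.33647 = 1.8001 W/m².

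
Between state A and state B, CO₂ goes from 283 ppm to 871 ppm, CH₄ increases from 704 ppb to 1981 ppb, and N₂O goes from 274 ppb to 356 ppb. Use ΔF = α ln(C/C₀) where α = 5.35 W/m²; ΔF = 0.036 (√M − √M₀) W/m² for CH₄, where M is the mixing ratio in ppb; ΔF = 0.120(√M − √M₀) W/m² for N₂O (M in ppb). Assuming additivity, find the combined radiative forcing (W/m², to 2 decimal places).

CO₂: 5.35 × ln(871/283) = 5.35 × ln(3.07774) = 5.35 × 1.12420 = 6.0145 W/m².
CH₄: 0.036 × (√1981 − √704) = 0.036 × (44.5084 − 26.5330) = 0.036 × 17.9754 = 0.6471 W/m².
N₂O: 0.120 × (√356 − √274) = 0.120 × (18.8680 − 16.5529) = 0.120 × 2.3151 = 0.2778 W/m².
Total ΔF = 6.0145 + 0.6471 + 0.2778 = 6.9394 W/m².

ΔF = 6.94 W/m²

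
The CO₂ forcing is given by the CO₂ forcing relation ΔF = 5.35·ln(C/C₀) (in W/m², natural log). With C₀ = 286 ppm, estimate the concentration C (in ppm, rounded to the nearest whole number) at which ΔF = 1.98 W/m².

C ≈ 414 ppm

Set 5.35 ln(C/286) = 1.98, so ln(C/286) = 1.98/5.35 = 0.37009.
Then C/286 = e^0.37009 = 1.44786, giving C = 286 × 1.44786 = 414.09 ppm.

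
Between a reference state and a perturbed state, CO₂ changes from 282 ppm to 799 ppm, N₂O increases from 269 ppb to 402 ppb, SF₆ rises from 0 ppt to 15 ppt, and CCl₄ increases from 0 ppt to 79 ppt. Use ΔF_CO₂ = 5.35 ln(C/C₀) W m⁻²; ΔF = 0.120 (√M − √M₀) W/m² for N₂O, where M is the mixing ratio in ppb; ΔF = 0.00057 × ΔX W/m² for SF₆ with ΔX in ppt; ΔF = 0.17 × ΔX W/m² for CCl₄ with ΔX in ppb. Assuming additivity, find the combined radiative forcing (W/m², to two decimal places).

ΔF = 6.03 W/m²

CO₂: 5.35 × ln(799/282) = 5.35 × ln(2.83333) = 5.35 × 1.04145 = 5.5718 W/m².
N₂O: 0.120 × (√402 − √269) = 0.120 × (20.0499 − 16.4012) = 0.120 × 3.6487 = 0.4378 W/m².
SF₆: ΔF = 0.00057 × (15 − 0) = 0.00057 × 15 = 0.0086 W/m².
CCl₄: Δ = 79 − 0 = 79 ppt = 0.079 ppb; ΔF = 0.17 × 0.079 = 0.0134 W/m².
Total ΔF = 5.5718 + 0.4378 + 0.0086 + 0.0134 = 6.0316 W/m².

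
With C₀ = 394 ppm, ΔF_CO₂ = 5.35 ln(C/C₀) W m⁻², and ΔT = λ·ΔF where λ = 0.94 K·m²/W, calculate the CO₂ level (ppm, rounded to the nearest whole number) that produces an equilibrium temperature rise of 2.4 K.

Required forcing: ΔF = ΔT/λ = 2.4/0.94 = 2.5532 W/m².
Then ln(C/394) = ΔF/5.35 = 2.5532/5.35 = 0.47723.
So C = 394 × e^0.47723 = 394 × 1.61160 = 634.97 ppm.

C ≈ 635 ppm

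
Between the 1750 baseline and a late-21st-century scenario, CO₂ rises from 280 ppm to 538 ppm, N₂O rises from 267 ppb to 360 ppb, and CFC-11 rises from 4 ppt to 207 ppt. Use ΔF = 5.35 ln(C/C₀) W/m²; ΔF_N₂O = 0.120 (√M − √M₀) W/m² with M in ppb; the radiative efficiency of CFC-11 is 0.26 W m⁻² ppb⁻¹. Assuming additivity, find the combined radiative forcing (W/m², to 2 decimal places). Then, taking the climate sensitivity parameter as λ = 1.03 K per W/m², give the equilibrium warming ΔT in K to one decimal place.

ΔF = 3.86 W/m²; ΔT = 4.0 K

CO₂: 5.35 × ln(538/280) = 5.35 × ln(1.92143) = 5.35 × 0.65307 = 3.4939 W/m².
N₂O: 0.120 × (√360 − √267) = 0.120 × (18.9737 − 16.3401) = 0.120 × 2.6336 = 0.3160 W/m².
CFC-11: Δ = 207 − 4 = 203 ppt = 0.203 ppb; ΔF = 0.26 × 0.203 = 0.0528 W/m².
Total ΔF = 3.4939 + 0.3160 + 0.0528 = 3.8627 W/m².
ΔT = λ ΔF = 1.03 × 3.86 = 3.9758 K.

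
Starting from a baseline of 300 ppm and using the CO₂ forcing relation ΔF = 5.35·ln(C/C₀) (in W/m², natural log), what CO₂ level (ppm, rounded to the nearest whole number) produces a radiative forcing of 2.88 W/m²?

C ≈ 514 ppm

Set 5.35 ln(C/300) = 2.88, so ln(C/300) = 2.88/5.35 = 0.53832.
Then C/300 = e^0.53832 = 1.71313, giving C = 300 × 1.71313 = 513.94 ppm.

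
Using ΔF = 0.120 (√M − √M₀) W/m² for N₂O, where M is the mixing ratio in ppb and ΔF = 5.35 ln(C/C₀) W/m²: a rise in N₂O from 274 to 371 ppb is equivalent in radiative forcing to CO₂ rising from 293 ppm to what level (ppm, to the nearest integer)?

N₂O forcing: 0.120 × (√371 − √274) = 0.120 × (19.2614 − 16.5529) = 0.120 × 2.7085 = 0.32502 W/m².
Set 5.35 ln(C/293) = 0.32502: ln(C/293) = 0.32502/5.35 = 0.06075, so C = 293 × e^0.06075 = 293 × 1.06263 = 311.35 ppm.

C ≈ 311 ppm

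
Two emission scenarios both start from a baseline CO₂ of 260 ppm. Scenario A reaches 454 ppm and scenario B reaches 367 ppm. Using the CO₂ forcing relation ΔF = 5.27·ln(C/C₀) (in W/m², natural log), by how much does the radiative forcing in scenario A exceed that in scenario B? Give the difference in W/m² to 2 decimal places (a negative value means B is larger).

ΔF_A − ΔF_B = 1.12 W/m²

ΔF_A = 5.27 ln(454/260) = 5.27 × 0.55742 = 2.9376 W/m².
ΔF_B = 5.27 ln(367/260) = 5.27 × 0.34468 = 1.8165 W/m².
Difference: 2.9376 − 1.8165 = 1.1211 W/m².
(Equivalently, ΔF_A − ΔF_B = 5.27 ln(454/367) = 5.27 × 0.21274 = 1.1211 W/m².)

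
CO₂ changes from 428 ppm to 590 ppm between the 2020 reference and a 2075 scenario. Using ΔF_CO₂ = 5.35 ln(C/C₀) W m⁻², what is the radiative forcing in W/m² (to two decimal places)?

CO₂: 5.35 × ln(590/428) = 5.35 × ln(1.37850) = 5.35 × 0.32100 = 1.7174 W/m².

ΔF = 1.72 W/m²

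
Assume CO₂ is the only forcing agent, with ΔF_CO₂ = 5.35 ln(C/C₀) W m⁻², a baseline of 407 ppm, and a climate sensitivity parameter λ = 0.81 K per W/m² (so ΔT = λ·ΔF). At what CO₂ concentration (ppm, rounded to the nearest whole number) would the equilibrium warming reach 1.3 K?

C ≈ 549 ppm

Required forcing: ΔF = ΔT/λ = 1.3/0.81 = 1.6049 W/m².
Then ln(C/407) = ΔF/5.35 = 1.6049/5.35 = 0.29998.
So C = 407 × e^0.29998 = 407 × 1.34983 = 549.38 ppm.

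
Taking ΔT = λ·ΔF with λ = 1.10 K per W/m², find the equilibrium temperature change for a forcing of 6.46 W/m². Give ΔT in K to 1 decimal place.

ΔT = λ ΔF = 1.10 × 6.46 = 7.1060 K.

ΔT = 7.1 K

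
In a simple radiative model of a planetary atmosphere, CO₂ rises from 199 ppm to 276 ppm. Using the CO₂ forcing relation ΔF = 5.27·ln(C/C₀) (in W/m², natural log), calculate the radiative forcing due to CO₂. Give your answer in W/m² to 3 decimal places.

CO₂ absorption bands are partially saturated, so forcing scales with the logarithm of the concentration ratio.
CO₂: 5.27 × ln(276/199) = 5.27 × ln(1.38693) = 5.27 × 0.32709 = 1.7238 W/m².

ΔF = 1.724 W/m²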